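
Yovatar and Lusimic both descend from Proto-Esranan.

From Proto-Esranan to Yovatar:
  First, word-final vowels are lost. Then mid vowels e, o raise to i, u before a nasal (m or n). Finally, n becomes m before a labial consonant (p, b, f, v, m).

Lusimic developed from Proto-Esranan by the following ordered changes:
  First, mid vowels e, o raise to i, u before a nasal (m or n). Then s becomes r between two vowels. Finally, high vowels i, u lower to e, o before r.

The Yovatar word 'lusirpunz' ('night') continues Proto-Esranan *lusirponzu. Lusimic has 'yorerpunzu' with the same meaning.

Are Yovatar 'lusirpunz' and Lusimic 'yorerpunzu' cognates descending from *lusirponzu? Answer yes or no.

Derive the expected Lusimic reflex of *lusirponzu:
Lusimic: *lusirponzu > lusirpunzu > lurirpunzu > lorerpunzu  (by pre-nasal raising, rhotacism, pre-rhotic lowering)
The regular Lusimic reflex would be 'lorerpunzu', but the attested form is 'yorerpunzu'. The correspondence is irregular, so they are not cognates (the Lusimic form has a different source).

no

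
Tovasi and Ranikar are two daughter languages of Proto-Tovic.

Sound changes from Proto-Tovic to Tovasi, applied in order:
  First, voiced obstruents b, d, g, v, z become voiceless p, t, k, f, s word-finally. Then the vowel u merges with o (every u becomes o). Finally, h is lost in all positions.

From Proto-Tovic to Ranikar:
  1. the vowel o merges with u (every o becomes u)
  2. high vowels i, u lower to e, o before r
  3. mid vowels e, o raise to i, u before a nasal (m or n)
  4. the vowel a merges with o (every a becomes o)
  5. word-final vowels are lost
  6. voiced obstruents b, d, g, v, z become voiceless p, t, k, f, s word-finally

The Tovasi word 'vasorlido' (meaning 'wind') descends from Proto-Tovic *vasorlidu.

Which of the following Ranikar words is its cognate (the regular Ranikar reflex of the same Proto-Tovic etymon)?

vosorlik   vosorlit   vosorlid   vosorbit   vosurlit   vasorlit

Ranikar: *vasorlidu
  vasorlidu → vasurlidu   [vowel merger]
  vasurlidu → vasorlidu   [pre-rhotic lowering]
  vasorlidu (rule 3 does not apply)
  vasorlidu → vosorlidu   [vowel merger]
  vosorlidu → vosorlid   [apocope]
  vosorlid → vosorlit   [final devoicing]
  giving Ranikar vosorlit.
The other candidates each miss or misapply at least one Ranikar change.

vosorlit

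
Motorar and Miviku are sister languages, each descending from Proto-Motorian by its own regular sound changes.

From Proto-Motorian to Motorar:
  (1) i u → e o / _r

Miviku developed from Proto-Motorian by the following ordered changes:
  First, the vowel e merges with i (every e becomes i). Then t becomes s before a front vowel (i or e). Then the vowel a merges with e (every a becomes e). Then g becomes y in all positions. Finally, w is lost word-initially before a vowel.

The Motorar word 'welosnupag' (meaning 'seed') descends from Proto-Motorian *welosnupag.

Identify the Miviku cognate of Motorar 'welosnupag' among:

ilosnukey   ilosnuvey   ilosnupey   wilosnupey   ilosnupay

ilosnupey

Miviku: *welosnupag
  welosnupag → wilosnupag   [vowel merger]
  wilosnupag (rule 2 does not apply)
  wilosnupag → wilosnupeg   [vowel merger]
  wilosnupeg → wilosnupey   [unconditioned shift]
  wilosnupey → ilosnupey   [glide loss]
  giving Miviku ilosnupey.
Only 'ilosnupey' matches the regular Miviku development of *welosnupag.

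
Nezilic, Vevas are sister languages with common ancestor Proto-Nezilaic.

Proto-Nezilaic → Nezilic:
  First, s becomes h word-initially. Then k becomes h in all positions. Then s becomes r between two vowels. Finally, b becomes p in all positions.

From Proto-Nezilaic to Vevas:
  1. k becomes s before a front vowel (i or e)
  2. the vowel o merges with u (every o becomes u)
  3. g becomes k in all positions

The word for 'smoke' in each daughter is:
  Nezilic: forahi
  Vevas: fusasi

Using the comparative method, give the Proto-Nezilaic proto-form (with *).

Position 5: Nezilic has h, Vevas has s. Taking the neighbouring segments as reconstructed: Nezilic h could go back to *k or *h; Vevas s could go back to *k or *s — the one source consistent with every daughter is *k.
Position 2: Nezilic has o, Vevas has u. Nezilic preserves o here (none of its changes turn any other segment into o), so the proto-segment is *o.
Position 3: Nezilic has r, Vevas has s. Taking the neighbouring segments as reconstructed: Nezilic r could go back to *s or *r; Vevas s can only go back to *s — the one source consistent with every daughter is *s.
This points to *fosaki. Verify forward in each daughter:
Nezilic: start from *fosaki.
  rule 1: no change — fosaki
  rule 2 (unconditioned shift): fosaki → fosahi
  rule 3 (rhotacism): fosahi → forahi
  rule 4: no change — forahi
  ⇒ Nezilic forahi
Vevas: start from *fosaki.
  rule 1 (palatalisation): fosaki → fosasi
  rule 2 (vowel merger): fosasi → fusasi
  rule 3: no change — fusasi
  ⇒ Vevas fusasi
Only *fosaki yields all of Nezilic forahi, Vevas fusasi.

*fosaki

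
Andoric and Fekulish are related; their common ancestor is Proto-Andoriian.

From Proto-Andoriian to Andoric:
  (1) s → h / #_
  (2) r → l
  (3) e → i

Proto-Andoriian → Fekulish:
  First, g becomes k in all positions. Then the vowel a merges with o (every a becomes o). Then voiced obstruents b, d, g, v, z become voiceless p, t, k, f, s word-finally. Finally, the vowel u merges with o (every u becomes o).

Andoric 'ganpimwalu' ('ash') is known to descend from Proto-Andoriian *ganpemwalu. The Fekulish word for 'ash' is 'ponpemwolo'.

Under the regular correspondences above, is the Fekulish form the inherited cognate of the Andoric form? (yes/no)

Derive the expected Fekulish reflex of *ganpemwalu:
Fekulish: *ganpemwalu > kanpemwalu > konpemwolu > konpemwolo  (by unconditioned shift, vowel merger, vowel merger)
The regular Fekulish reflex would be 'konpemwolo', but the attested form is 'ponpemwolo'. The correspondence is irregular, so they are not cognates (the Fekulish form has a different source).

no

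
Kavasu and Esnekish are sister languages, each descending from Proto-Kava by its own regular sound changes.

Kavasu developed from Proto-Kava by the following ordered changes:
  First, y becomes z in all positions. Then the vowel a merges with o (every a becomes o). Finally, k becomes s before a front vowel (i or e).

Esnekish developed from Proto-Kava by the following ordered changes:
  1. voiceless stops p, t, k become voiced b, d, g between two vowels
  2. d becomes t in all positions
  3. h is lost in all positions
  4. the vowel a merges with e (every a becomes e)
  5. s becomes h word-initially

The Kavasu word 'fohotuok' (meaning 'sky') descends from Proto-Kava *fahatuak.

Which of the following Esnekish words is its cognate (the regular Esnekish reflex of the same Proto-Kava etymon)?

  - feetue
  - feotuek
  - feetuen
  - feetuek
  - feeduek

Esnekish: start from *fahatuak.
  rule 1 (intervocalic voicing): fahatuak → fahaduak
  rule 2 (unconditioned shift): fahaduak → fahatuak
  rule 3 (h-loss): fahatuak → faatuak
  rule 4 (vowel merger): faatuak → feetuek
  rule 5: no change — feetuek
  ⇒ Esnekish feetuek
The other candidates each miss or misapply at least one Esnekish change.

feetuek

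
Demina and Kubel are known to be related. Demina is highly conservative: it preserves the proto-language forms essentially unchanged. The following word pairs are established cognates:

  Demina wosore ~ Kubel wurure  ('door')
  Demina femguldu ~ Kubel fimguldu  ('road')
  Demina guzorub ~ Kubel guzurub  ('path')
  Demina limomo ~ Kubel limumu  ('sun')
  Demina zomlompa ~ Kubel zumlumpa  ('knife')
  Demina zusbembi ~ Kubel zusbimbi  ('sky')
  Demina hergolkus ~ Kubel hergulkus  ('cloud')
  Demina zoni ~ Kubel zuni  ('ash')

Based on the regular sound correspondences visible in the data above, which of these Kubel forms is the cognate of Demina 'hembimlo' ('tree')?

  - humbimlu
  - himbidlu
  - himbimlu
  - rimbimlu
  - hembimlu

himbimlu

femguldu ~ fimguldu, zusbembi ~ zusbimbi — Demina e corresponds to Kubel i after a consonant, before a nasal.
limomo ~ limumu — Demina o corresponds to Kubel u word-finally.
Applying these to Demina 'hembimlo':
  hembimlo → himbimlo   (e→i after a consonant, before a nasal)
  himbimlo → himbimlu   (o→u word-finally)
So the Kubel cognate is 'himbimlu'.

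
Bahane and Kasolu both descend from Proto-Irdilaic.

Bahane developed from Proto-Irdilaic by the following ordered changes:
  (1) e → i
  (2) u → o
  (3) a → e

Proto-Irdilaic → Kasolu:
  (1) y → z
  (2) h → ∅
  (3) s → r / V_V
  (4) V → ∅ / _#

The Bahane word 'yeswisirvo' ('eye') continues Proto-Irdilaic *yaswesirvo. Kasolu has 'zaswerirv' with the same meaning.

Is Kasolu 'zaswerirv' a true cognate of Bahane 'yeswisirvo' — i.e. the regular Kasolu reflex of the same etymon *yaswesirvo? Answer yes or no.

Derive the expected Kasolu reflex of *yaswesirvo:
Kasolu: *yaswesirvo
  yaswesirvo → zaswesirvo   [unconditioned shift]
  zaswesirvo (rule 2 does not apply)
  zaswesirvo → zaswerirvo   [rhotacism]
  zaswerirvo → zaswerirv   [apocope]
  giving Kasolu zaswerirv.
Kasolu 'zaswerirv' matches the regular reflex exactly, so the pair is cognate.

yes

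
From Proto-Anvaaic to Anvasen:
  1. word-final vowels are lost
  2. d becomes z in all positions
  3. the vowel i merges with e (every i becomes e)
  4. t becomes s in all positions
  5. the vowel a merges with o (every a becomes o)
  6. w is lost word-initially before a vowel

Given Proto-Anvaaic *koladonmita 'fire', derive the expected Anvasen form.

kolozonmes

Anvasen: start from *koladonmita.
  rule 1 (apocope): koladonmita → koladonmit
  rule 2 (unconditioned shift): koladonmit → kolazonmit
  rule 3 (vowel merger): kolazonmit → kolazonmet
  rule 4 (unconditioned shift): kolazonmet → kolazonmes
  rule 5 (vowel merger): kolazonmes → kolozonmes
  rule 6: no change — kolozonmes
  ⇒ Anvasen kolozonmes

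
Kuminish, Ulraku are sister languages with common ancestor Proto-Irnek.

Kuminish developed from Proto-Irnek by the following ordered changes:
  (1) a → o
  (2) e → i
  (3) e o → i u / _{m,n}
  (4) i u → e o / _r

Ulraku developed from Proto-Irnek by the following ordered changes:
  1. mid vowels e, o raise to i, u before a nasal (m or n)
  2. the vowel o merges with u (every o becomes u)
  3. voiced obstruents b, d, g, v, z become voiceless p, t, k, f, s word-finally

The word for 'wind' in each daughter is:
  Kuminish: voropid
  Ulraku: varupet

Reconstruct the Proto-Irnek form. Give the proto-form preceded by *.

Position 6: Kuminish has i, Ulraku has e. Ulraku preserves e here (none of its changes turn any other segment into e), so the proto-segment is *e.
Position 4: Kuminish has o, Ulraku has u. Taking the neighbouring segments as reconstructed: Kuminish o could go back to *a or *o; Ulraku u could go back to *o or *u — the one source consistent with every daughter is *o.
Continuing position by position gives *varoped; check it forward:
Kuminish: *varoped > voroped > voropid  (by vowel merger, vowel merger)
Ulraku: *varoped
  varoped (rule 1 does not apply)
  varoped → varuped   [vowel merger]
  varuped → varupet   [final devoicing]
  giving Ulraku varupet.
No other proto-form is consistent with every reflex, so the reconstruction is *varoped.

*varoped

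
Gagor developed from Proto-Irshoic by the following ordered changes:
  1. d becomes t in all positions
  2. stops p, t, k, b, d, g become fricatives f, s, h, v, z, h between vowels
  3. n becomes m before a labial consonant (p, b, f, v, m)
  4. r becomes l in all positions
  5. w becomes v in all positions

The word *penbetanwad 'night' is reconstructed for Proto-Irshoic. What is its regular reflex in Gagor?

Gagor: start from *penbetanwad.
  rule 1 (unconditioned shift): penbetanwad → penbetanwat
  rule 2 (intervocalic lenition): penbetanwat → penbesanwat
  rule 3 (nasal place assimilation): penbesanwat → pembesanwat
  rule 4: no change — pembesanwat
  rule 5 (unconditioned shift): pembesanwat → pembesanvat
  ⇒ Gagor pembesanvat

pembesanvat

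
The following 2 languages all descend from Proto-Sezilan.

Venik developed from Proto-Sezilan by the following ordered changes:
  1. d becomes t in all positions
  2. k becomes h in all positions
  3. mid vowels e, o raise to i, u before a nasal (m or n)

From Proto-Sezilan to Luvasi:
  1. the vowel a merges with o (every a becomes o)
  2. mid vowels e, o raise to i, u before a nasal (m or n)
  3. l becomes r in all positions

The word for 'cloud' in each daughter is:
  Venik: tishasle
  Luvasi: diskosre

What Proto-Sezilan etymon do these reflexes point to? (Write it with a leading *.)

*diskasle

Position 7: Venik has l, Luvasi has r. Venik preserves l here (none of its changes turn any other segment into l), so the proto-segment is *l.
Position 4: Venik has h, Luvasi has k. Luvasi preserves k here (none of its changes turn any other segment into k), so the proto-segment is *k.
Verify the candidate proto-form against each daughter:
Venik: start from *diskasle.
  rule 1 (unconditioned shift): diskasle → tiskasle
  rule 2 (unconditioned shift): tiskasle → tishasle
  rule 3: no change — tishasle
  ⇒ Venik tishasle
Luvasi: *diskasle
  diskasle → diskosle   [vowel merger]
  diskosle (rule 2 does not apply)
  diskosle → diskosre   [unconditioned shift]
  giving Luvasi diskosre.
*diskasle is the unique common source.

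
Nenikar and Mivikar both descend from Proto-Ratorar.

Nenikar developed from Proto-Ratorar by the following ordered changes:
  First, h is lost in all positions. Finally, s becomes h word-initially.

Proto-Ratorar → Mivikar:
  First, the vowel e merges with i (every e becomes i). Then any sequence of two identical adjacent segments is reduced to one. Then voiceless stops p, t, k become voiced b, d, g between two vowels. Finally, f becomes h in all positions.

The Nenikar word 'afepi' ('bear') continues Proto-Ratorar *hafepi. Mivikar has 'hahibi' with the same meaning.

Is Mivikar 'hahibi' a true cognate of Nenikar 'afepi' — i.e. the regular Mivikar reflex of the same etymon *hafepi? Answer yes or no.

Derive the expected Mivikar reflex of *hafepi:
Mivikar: *hafepi > hafipi > hafibi > hahibi  (by vowel merger, intervocalic voicing, unconditioned shift)
Mivikar 'hahibi' matches the regular reflex exactly, so the pair is cognate.

yes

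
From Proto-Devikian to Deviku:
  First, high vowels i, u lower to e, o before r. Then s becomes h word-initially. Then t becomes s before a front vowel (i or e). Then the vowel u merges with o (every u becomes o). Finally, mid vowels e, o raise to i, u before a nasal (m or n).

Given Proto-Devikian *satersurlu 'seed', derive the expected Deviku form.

hasersorlo

Deviku: *satersurlu > satersorlu > hatersorlu > hasersorlu > hasersorlo  (by pre-rhotic lowering, debuccalisation, palatalisation, vowel merger)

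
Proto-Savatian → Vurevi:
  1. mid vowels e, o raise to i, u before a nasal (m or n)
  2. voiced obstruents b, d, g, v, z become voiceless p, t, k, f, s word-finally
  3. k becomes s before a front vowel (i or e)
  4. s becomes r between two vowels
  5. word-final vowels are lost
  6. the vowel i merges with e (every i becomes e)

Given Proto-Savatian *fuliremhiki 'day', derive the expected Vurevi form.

Vurevi: start from *fuliremhiki.
  rule 1 (pre-nasal raising): fuliremhiki → fulirimhiki
  rule 2: no change — fulirimhiki
  rule 3 (palatalisation): fulirimhiki → fulirimhisi
  rule 4 (rhotacism): fulirimhisi → fulirimhiri
  rule 5 (apocope): fulirimhiri → fulirimhir
  rule 6 (vowel merger): fulirimhir → fuleremher
  ⇒ Vurevi fuleremher

fuleremher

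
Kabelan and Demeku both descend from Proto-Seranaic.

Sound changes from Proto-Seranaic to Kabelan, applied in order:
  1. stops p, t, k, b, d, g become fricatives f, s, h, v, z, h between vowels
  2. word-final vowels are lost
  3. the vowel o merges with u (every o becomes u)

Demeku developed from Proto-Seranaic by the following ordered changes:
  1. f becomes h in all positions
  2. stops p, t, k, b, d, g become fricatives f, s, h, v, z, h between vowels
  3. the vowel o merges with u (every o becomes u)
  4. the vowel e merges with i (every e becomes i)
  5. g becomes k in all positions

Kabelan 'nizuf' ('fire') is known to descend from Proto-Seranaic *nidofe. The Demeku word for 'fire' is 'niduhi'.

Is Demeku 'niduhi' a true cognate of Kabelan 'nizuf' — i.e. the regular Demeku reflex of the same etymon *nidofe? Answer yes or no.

no

Derive the expected Demeku reflex of *nidofe:
Demeku: *nidofe > nidohe > nizohe > nizuhe > nizuhi  (by unconditioned shift, intervocalic lenition, vowel merger, vowel merger)
The regular Demeku reflex would be 'nizuhi', but the attested form is 'niduhi'. The correspondence is irregular, so they are not cognates (the Demeku form has a different source).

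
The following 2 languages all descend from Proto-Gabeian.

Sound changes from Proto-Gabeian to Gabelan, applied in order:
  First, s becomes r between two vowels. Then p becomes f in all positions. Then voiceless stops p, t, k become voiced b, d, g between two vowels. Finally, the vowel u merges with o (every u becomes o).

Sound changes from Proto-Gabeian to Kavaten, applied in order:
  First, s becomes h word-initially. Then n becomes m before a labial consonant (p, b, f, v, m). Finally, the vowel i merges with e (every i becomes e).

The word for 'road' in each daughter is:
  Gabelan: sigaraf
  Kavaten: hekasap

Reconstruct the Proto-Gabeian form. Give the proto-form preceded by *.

Position 1: Gabelan has s, Kavaten has h. Gabelan preserves s here (none of its changes turn any other segment into s), so the proto-segment is *s.
Position 2: Gabelan has i, Kavaten has e. Gabelan preserves i here (none of its changes turn any other segment into i), so the proto-segment is *i.
This points to *sikasap. Verify forward in each daughter:
Gabelan: *sikasap
  sikasap → sikarap   [rhotacism]
  sikarap → sikaraf   [unconditioned shift]
  sikaraf → sigaraf   [intervocalic voicing]
  sigaraf (rule 4 does not apply)
  giving Gabelan sigaraf.
Kavaten: *sikasap
  sikasap → hikasap   [debuccalisation]
  hikasap (rule 2 does not apply)
  hikasap → hekasap   [vowel merger]
  giving Kavaten hekasap.
Only *sikasap yields all of Gabelan sigaraf, Kavaten hekasap.

*sikasap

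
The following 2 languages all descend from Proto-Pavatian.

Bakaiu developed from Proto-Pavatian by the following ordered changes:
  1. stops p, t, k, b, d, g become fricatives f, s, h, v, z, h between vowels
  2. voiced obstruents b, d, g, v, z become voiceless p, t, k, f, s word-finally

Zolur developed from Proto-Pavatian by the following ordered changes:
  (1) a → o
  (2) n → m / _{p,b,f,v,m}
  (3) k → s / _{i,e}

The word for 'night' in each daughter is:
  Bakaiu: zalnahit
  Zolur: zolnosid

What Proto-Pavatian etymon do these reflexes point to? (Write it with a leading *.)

*zalnakid

Position 8: Bakaiu has t, Zolur has d. Zolur preserves d here (none of its changes turn any other segment into d), so the proto-segment is *d.
Position 6: Bakaiu has h, Zolur has s. Taking the neighbouring segments as reconstructed: Bakaiu h could go back to *k or *g or *h; Zolur s could go back to *k or *s — the one source consistent with every daughter is *k.
This points to *zalnakid. Verify forward in each daughter:
Bakaiu: *zalnakid > zalnahid > zalnahit  (by intervocalic lenition, final devoicing)
Zolur: start from *zalnakid.
  rule 1 (vowel merger): zalnakid → zolnokid
  rule 2: no change — zolnokid
  rule 3 (palatalisation): zolnokid → zolnosid
  ⇒ Zolur zolnosid
No other proto-form is consistent with every reflex, so the reconstruction is *zalnakid.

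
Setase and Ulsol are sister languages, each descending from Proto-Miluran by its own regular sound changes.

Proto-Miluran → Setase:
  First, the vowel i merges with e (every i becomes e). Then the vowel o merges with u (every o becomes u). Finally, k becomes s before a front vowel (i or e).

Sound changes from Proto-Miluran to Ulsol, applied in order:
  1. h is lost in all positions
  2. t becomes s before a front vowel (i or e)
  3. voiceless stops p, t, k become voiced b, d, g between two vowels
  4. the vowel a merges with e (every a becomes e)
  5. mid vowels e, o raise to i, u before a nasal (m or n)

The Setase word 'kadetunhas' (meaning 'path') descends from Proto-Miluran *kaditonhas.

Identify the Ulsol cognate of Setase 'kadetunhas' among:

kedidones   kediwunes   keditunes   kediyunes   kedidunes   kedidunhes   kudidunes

kedidunes

Ulsol: start from *kaditonhas.
  rule 1 (h-loss): kaditonhas → kaditonas
  rule 2: no change — kaditonas
  rule 3 (intervocalic voicing): kaditonas → kadidonas
  rule 4 (vowel merger): kadidonas → kedidones
  rule 5 (pre-nasal raising): kedidones → kedidunes
  ⇒ Ulsol kedidunes
Among the options, 'kedidunes' alone shows every Ulsol change applied in order.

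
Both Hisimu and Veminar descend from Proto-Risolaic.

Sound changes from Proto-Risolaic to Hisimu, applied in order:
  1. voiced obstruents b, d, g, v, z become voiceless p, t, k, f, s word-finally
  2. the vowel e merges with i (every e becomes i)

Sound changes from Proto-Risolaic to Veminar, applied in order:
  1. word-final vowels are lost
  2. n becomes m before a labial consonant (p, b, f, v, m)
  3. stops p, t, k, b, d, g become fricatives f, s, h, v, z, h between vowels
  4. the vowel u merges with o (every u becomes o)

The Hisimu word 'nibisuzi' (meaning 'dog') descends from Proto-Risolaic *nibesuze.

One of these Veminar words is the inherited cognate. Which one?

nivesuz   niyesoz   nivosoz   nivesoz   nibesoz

Veminar: start from *nibesuze.
  rule 1 (apocope): nibesuze → nibesuz
  rule 2: no change — nibesuz
  rule 3 (intervocalic lenition): nibesuz → nivesuz
  rule 4 (vowel merger): nivesuz → nivesoz
  ⇒ Veminar nivesoz

nivesoz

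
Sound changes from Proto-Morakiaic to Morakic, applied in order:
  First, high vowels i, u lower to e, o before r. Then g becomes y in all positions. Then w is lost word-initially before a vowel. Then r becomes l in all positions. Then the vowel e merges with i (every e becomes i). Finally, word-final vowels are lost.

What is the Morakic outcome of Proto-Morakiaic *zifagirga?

zifayily

Morakic: *zifagirga
  zifagirga → zifagerga   [pre-rhotic lowering]
  zifagerga → zifayerya   [unconditioned shift]
  zifayerya (rule 3 does not apply)
  zifayerya → zifayelya   [unconditioned shift]
  zifayelya → zifayilya   [vowel merger]
  zifayilya → zifayily   [apocope]
  giving Morakic zifayily.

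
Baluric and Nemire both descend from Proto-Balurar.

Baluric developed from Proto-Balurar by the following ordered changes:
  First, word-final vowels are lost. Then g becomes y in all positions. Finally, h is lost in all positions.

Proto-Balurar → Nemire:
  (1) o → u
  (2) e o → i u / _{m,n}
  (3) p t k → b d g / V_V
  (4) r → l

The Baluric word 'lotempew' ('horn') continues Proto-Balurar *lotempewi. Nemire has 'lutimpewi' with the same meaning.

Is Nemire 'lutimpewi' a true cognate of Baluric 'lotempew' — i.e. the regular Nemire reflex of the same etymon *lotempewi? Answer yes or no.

Derive the expected Nemire reflex of *lotempewi:
Nemire: *lotempewi > lutempewi > lutimpewi > ludimpewi  (by vowel merger, pre-nasal raising, intervocalic voicing)
The regular Nemire reflex would be 'ludimpewi', but the attested form is 'lutimpewi'. The correspondence is irregular, so they are not cognates (the Nemire form has a different source).

no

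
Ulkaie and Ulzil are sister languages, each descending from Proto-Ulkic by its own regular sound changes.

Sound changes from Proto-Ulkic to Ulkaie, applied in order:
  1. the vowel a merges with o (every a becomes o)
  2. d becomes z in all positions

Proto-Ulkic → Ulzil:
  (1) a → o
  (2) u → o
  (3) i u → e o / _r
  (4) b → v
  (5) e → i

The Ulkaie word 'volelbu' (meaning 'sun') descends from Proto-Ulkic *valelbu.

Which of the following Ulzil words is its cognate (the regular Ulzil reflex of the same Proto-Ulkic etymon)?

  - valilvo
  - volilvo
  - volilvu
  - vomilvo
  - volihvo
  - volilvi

volilvo

Ulzil: *valelbu
  valelbu → volelbu   [vowel merger]
  volelbu → volelbo   [vowel merger]
  volelbo (rule 3 does not apply)
  volelbo → volelvo   [unconditioned shift]
  volelvo → volilvo   [vowel merger]
  giving Ulzil volilvo.
Only 'volilvo' matches the regular Ulzil development of *valelbu.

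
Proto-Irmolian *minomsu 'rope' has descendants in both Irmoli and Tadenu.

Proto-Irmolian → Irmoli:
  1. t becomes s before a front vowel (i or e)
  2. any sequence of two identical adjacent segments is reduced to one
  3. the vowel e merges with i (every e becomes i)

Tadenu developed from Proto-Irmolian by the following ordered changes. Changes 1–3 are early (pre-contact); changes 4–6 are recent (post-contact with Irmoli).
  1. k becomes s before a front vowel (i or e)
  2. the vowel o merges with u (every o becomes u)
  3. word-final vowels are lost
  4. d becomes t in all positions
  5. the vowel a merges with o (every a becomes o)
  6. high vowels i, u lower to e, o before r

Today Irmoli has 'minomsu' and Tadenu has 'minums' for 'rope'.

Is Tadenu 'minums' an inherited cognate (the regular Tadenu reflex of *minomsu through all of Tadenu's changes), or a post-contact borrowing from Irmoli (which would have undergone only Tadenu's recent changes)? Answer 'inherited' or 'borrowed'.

inherited

If inherited, *minomsu would pass through all of Tadenu's changes:
Tadenu: *minomsu > minumsu > minums  (by vowel merger, apocope)
If borrowed from Irmoli 'minomsu' after the early changes, it would undergo only the recent ones:
  rule 4 (unconditioned shift): no change (minomsu)
  rule 5 (vowel merger): no change (minomsu)
  rule 6 (pre-rhotic lowering): no change (minomsu)
  ⇒ as a loan: minomsu
Tadenu 'minums' matches the inherited outcome exactly, so it is an inherited cognate, not a loan.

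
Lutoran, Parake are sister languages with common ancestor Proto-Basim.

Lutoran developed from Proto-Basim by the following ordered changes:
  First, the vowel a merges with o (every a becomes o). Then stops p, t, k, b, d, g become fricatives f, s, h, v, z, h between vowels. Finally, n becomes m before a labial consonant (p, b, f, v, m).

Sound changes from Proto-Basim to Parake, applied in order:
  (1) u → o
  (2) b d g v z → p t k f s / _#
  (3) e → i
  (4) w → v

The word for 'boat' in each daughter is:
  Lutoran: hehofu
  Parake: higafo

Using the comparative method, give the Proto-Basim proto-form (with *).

Position 3: Lutoran has h, Parake has g. Parake preserves g here (none of its changes turn any other segment into g), so the proto-segment is *g.
Position 2: Lutoran has e, Parake has i. Lutoran preserves e here (none of its changes turn any other segment into e), so the proto-segment is *e.
This points to *hegafu. Verify forward in each daughter:
Lutoran: start from *hegafu.
  rule 1 (vowel merger): hegafu → hegofu
  rule 2 (intervocalic lenition): hegofu → hehofu
  rule 3: no change — hehofu
  ⇒ Lutoran hehofu
Parake: *hegafu
  hegafu → hegafo   [vowel merger]
  hegafo (rule 2 does not apply)
  hegafo → higafo   [vowel merger]
  higafo (rule 4 does not apply)
  giving Parake higafo.
*hegafu is the unique common source.

*hegafu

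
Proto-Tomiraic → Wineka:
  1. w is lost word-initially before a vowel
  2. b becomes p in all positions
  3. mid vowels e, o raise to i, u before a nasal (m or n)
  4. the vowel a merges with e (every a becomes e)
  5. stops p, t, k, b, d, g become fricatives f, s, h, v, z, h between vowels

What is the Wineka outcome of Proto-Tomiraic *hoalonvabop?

Wineka: start from *hoalonvabop.
  rule 1: no change — hoalonvabop
  rule 2 (unconditioned shift): hoalonvabop → hoalonvapop
  rule 3 (pre-nasal raising): hoalonvapop → hoalunvapop
  rule 4 (vowel merger): hoalunvapop → hoelunvepop
  rule 5 (intervocalic lenition): hoelunvepop → hoelunvefop
  ⇒ Wineka hoelunvefop

hoelunvefop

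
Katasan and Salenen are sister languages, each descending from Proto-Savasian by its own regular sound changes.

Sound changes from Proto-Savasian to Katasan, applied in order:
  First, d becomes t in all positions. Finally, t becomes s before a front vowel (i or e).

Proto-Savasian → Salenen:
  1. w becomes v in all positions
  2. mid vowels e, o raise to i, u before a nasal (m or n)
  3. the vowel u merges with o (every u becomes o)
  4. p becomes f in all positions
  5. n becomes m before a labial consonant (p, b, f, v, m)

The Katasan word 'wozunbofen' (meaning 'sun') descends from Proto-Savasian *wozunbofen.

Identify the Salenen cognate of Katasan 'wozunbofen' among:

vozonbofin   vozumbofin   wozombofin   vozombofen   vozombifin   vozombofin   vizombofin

Salenen: *wozunbofen
  wozunbofen → vozunbofen   [unconditioned shift]
  vozunbofen → vozunbofin   [pre-nasal raising]
  vozunbofin → vozonbofin   [vowel merger]
  vozonbofin (rule 4 does not apply)
  vozonbofin → vozombofin   [nasal place assimilation]
  giving Salenen vozombofin.

vozombofin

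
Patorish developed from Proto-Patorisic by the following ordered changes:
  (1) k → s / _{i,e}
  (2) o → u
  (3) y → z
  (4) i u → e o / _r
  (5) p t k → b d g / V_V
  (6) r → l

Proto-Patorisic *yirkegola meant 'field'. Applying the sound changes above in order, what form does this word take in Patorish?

zelsegula

Patorish: start from *yirkegola.
  rule 1 (palatalisation): yirkegola → yirsegola
  rule 2 (vowel merger): yirsegola → yirsegula
  rule 3 (unconditioned shift): yirsegula → zirsegula
  rule 4 (pre-rhotic lowering): zirsegula → zersegula
  rule 5: no change — zersegula
  rule 6 (unconditioned shift): zersegula → zelsegula
  ⇒ Patorish zelsegula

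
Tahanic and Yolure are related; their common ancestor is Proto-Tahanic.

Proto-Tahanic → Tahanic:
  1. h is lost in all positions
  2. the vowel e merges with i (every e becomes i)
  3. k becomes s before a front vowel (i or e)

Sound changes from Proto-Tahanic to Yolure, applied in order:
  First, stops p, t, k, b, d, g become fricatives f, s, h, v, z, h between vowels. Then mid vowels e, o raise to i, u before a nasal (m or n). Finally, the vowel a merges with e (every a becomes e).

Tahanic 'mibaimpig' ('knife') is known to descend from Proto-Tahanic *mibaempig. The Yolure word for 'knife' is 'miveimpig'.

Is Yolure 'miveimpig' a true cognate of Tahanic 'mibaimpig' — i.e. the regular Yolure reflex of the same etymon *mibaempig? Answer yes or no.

Derive the expected Yolure reflex of *mibaempig:
Yolure: start from *mibaempig.
  rule 1 (intervocalic lenition): mibaempig → mivaempig
  rule 2 (pre-nasal raising): mivaempig → mivaimpig
  rule 3 (vowel merger): mivaimpig → miveimpig
  ⇒ Yolure miveimpig
Yolure 'miveimpig' matches the regular reflex exactly, so the pair is cognate.

yes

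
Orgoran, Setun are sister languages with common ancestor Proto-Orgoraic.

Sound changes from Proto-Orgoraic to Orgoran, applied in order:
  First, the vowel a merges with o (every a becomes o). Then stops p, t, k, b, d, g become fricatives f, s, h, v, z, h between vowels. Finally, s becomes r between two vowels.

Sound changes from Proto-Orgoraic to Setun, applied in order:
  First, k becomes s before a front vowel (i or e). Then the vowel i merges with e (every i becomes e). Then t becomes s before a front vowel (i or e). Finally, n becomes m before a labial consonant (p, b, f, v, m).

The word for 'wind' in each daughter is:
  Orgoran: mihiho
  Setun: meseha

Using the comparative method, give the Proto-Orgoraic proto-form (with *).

*mikiha

Position 4: Orgoran has i, Setun has e. Orgoran preserves i here (none of its changes turn any other segment into i), so the proto-segment is *i.
Position 3: Orgoran has h, Setun has s. Taking the neighbouring segments as reconstructed: Orgoran h could go back to *k or *g or *h; Setun s could go back to *t or *k or *s — the one source consistent with every daughter is *k.
This points to *mikiha. Verify forward in each daughter:
Orgoran: *mikiha
  mikiha → mikiho   [vowel merger]
  mikiho → mihiho   [intervocalic lenition]
  mihiho (rule 3 does not apply)
  giving Orgoran mihiho.
Setun: *mikiha > misiha > meseha  (by palatalisation, vowel merger)
Only *mikiha yields all of Orgoran mihiho, Setun meseha.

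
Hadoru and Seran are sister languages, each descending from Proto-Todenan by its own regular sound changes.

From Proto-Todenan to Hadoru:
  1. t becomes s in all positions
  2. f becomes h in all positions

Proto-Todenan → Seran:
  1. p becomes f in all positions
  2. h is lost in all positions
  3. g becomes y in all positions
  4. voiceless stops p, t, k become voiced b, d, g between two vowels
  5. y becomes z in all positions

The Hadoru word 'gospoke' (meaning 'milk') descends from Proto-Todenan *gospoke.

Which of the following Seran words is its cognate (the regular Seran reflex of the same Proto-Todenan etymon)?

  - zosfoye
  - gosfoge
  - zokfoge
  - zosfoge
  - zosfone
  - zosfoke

Seran: *gospoke
  gospoke → gosfoke   [unconditioned shift]
  gosfoke (rule 2 does not apply)
  gosfoke → yosfoke   [unconditioned shift]
  yosfoke → yosfoge   [intervocalic voicing]
  yosfoge → zosfoge   [unconditioned shift]
  giving Seran zosfoge.
Among the options, 'zosfoge' alone shows every Seran change applied in order.

zosfoge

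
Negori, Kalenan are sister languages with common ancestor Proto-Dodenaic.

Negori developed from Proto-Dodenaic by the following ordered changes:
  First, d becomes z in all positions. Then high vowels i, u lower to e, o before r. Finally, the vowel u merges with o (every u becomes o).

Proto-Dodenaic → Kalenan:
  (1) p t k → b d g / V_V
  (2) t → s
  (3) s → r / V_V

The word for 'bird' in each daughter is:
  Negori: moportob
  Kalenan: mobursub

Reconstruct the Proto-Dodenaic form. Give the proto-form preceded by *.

*mopurtub

Position 3: Negori has p, Kalenan has b. Negori preserves p here (none of its changes turn any other segment into p), so the proto-segment is *p.
Position 6: Negori has t, Kalenan has s. Negori preserves t here (none of its changes turn any other segment into t), so the proto-segment is *t.
Position 4: Negori has o, Kalenan has u. Kalenan preserves u here (none of its changes turn any other segment into u), so the proto-segment is *u.
Continuing position by position gives *mopurtub; check it forward:
Negori: *mopurtub
  mopurtub (rule 1 does not apply)
  mopurtub → moportub   [pre-rhotic lowering]
  moportub → moportob   [vowel merger]
  giving Negori moportob.
Kalenan: *mopurtub
  mopurtub → moburtub   [intervocalic voicing]
  moburtub → mobursub   [unconditioned shift]
  mobursub (rule 3 does not apply)
  giving Kalenan mobursub.
*mopurtub is the unique common source.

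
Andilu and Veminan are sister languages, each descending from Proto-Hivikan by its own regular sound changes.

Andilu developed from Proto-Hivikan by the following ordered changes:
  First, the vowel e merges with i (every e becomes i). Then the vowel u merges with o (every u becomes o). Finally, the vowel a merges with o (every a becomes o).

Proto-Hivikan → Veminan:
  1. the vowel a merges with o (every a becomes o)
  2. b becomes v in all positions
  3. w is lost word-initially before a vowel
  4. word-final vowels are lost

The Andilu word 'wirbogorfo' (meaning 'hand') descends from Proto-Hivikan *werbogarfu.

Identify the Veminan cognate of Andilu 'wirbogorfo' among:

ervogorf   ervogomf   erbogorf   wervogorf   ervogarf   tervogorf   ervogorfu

Veminan: start from *werbogarfu.
  rule 1 (vowel merger): werbogarfu → werbogorfu
  rule 2 (unconditioned shift): werbogorfu → wervogorfu
  rule 3 (glide loss): wervogorfu → ervogorfu
  rule 4 (apocope): ervogorfu → ervogorf
  ⇒ Veminan ervogorf

ervogorf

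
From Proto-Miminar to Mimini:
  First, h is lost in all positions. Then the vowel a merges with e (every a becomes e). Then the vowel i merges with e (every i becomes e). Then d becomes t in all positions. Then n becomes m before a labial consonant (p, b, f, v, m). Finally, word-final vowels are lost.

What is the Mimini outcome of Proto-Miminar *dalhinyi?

Mimini: *dalhinyi > dalinyi > delinyi > delenye > telenye > teleny  (by h-loss, vowel merger, vowel merger, unconditioned shift, apocope)

teleny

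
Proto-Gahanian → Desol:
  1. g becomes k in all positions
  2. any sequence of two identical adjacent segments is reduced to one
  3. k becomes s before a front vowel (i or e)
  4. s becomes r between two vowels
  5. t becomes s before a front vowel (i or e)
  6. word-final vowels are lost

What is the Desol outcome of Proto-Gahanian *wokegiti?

woreris

Desol: *wokegiti
  wokegiti → wokekiti   [unconditioned shift]
  wokekiti (rule 2 does not apply)
  wokekiti → wosesiti   [palatalisation]
  wosesiti → woreriti   [rhotacism]
  woreriti → worerisi   [palatalisation]
  worerisi → woreris   [apocope]
  giving Desol woreris.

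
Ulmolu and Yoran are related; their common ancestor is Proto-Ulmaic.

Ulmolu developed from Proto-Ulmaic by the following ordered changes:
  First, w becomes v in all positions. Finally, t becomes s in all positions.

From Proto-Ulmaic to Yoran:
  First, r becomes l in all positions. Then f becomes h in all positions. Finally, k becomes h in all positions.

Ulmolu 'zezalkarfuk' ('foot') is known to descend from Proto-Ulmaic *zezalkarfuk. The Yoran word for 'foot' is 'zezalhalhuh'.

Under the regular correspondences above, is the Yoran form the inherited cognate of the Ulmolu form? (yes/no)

Derive the expected Yoran reflex of *zezalkarfuk:
Yoran: *zezalkarfuk > zezalkalfuk > zezalkalhuk > zezalhalhuh  (by unconditioned shift, unconditioned shift, unconditioned shift)
Yoran 'zezalhalhuh' matches the regular reflex exactly, so the pair is cognate.

yes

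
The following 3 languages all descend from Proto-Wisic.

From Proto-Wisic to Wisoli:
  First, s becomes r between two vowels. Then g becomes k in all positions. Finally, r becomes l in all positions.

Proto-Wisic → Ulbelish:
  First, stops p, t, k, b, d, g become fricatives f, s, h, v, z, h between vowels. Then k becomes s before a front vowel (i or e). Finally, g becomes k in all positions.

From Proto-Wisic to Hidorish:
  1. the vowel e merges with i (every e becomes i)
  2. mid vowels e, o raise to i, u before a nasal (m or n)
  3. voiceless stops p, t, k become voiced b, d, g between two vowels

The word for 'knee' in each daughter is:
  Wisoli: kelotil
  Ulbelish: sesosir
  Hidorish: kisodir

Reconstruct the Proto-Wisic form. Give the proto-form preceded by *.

Position 2: Wisoli has e, Ulbelish has e, Hidorish has i. Wisoli preserves e here (none of its changes turn any other segment into e), so the proto-segment is *e.
Position 1: Wisoli has k, Ulbelish has s, Hidorish has k. Hidorish preserves k here (none of its changes turn any other segment into k), so the proto-segment is *k.
Continuing position by position gives *kesotir; check it forward:
Wisoli: *kesotir
  kesotir → kerotir   [rhotacism]
  kerotir (rule 2 does not apply)
  kerotir → kelotil   [unconditioned shift]
  giving Wisoli kelotil.
Ulbelish: *kesotir
  kesotir → kesosir   [intervocalic lenition]
  kesosir → sesosir   [palatalisation]
  sesosir (rule 3 does not apply)
  giving Ulbelish sesosir.
Hidorish: start from *kesotir.
  rule 1 (vowel merger): kesotir → kisotir
  rule 2: no change — kisotir
  rule 3 (intervocalic voicing): kisotir → kisodir
  ⇒ Hidorish kisodir
*kesotir is the unique common source.

*kesotir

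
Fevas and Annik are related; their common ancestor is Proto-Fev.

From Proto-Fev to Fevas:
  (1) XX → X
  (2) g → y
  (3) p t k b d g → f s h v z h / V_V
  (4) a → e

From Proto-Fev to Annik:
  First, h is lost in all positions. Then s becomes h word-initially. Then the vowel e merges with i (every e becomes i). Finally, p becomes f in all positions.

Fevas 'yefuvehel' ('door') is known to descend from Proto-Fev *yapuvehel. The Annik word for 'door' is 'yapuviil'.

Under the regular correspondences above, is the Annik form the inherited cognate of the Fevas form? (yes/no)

Derive the expected Annik reflex of *yapuvehel:
Annik: *yapuvehel
  yapuvehel → yapuveel   [h-loss]
  yapuveel (rule 2 does not apply)
  yapuveel → yapuviil   [vowel merger]
  yapuviil → yafuviil   [unconditioned shift]
  giving Annik yafuviil.
The regular Annik reflex would be 'yafuviil', but the attested form is 'yapuviil'. The correspondence is irregular, so they are not cognates (the Annik form has a different source).

no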